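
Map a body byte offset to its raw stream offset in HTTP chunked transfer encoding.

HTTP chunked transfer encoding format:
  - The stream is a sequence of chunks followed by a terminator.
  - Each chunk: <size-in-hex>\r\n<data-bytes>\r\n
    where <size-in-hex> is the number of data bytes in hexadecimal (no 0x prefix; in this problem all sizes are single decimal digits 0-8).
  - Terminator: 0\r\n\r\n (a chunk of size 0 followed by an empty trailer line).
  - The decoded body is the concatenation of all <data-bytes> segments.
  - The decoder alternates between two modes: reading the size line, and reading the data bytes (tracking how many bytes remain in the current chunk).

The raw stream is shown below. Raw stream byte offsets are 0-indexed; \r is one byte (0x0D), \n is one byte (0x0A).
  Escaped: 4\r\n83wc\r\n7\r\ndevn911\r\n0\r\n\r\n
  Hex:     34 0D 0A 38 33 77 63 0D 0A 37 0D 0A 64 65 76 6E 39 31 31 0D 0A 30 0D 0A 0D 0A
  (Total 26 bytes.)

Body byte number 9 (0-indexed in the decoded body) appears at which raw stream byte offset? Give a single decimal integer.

Chunk 1: stream[0..1]='4' size=0x4=4, data at stream[3..7]='83wc' -> body[0..4], body so far='83wc'
Chunk 2: stream[9..10]='7' size=0x7=7, data at stream[12..19]='devn911' -> body[4..11], body so far='83wcdevn911'
Chunk 3: stream[21..22]='0' size=0 (terminator). Final body='83wcdevn911' (11 bytes)
Body byte 9 at stream offset 17

Answer: 17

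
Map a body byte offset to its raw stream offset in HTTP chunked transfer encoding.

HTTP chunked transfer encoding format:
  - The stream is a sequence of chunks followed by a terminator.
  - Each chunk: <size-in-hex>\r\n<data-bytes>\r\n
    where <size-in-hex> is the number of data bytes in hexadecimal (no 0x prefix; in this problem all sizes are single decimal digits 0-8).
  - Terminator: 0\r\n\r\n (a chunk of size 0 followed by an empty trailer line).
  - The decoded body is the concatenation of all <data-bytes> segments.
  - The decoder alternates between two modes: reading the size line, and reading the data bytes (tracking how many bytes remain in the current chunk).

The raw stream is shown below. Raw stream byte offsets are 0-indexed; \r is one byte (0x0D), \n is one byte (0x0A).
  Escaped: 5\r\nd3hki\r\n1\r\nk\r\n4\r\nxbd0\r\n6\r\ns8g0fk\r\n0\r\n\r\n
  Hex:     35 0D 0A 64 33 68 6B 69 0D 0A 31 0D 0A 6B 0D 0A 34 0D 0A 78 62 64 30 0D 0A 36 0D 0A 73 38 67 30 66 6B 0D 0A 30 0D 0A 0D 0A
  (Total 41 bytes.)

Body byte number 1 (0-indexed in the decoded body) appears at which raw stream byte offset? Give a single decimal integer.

Chunk 1: stream[0..1]='5' size=0x5=5, data at stream[3..8]='d3hki' -> body[0..5], body so far='d3hki'
Chunk 2: stream[10..11]='1' size=0x1=1, data at stream[13..14]='k' -> body[5..6], body so far='d3hkik'
Chunk 3: stream[16..17]='4' size=0x4=4, data at stream[19..23]='xbd0' -> body[6..10], body so far='d3hkikxbd0'
Chunk 4: stream[25..26]='6' size=0x6=6, data at stream[28..34]='s8g0fk' -> body[10..16], body so far='d3hkikxbd0s8g0fk'
Chunk 5: stream[36..37]='0' size=0 (terminator). Final body='d3hkikxbd0s8g0fk' (16 bytes)
Body byte 1 at stream offset 4

Answer: 4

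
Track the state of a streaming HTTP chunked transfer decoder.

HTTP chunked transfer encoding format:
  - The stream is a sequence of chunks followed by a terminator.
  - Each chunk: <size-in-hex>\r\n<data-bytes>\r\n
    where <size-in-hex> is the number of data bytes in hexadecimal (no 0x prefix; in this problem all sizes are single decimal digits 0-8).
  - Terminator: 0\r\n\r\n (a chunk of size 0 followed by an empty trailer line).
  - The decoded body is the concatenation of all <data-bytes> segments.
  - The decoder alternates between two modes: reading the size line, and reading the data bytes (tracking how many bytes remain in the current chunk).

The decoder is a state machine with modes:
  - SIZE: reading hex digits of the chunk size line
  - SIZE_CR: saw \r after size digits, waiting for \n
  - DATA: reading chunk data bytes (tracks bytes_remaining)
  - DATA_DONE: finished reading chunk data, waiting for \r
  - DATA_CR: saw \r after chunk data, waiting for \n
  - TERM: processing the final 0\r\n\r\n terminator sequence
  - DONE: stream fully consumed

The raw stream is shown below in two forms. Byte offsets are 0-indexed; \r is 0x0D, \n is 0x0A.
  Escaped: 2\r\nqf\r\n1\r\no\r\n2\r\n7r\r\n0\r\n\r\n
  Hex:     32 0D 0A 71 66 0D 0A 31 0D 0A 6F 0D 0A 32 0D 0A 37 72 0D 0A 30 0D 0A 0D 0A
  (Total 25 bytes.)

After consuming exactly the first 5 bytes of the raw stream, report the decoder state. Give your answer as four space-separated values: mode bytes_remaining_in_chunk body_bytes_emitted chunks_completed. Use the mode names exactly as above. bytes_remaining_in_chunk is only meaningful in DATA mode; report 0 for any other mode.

Byte 0 = '2': mode=SIZE remaining=0 emitted=0 chunks_done=0
Byte 1 = 0x0D: mode=SIZE_CR remaining=0 emitted=0 chunks_done=0
Byte 2 = 0x0A: mode=DATA remaining=2 emitted=0 chunks_done=0
Byte 3 = 'q': mode=DATA remaining=1 emitted=1 chunks_done=0
Byte 4 = 'f': mode=DATA_DONE remaining=0 emitted=2 chunks_done=0

Answer: DATA_DONE 0 2 0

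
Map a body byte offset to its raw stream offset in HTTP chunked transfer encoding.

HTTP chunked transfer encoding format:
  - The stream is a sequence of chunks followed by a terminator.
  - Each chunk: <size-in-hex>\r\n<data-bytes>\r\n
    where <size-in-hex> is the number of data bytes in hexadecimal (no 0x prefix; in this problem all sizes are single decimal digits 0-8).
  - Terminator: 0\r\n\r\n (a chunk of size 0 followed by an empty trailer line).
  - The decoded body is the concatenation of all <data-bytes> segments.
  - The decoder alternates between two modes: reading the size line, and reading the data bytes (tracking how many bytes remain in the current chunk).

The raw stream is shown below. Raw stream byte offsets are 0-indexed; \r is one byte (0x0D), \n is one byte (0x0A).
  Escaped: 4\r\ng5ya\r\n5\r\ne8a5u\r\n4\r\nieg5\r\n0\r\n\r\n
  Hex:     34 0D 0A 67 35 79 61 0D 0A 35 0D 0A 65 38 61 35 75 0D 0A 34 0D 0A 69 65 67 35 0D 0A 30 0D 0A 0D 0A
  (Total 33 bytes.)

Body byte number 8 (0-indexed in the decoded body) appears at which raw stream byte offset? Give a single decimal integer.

Chunk 1: stream[0..1]='4' size=0x4=4, data at stream[3..7]='g5ya' -> body[0..4], body so far='g5ya'
Chunk 2: stream[9..10]='5' size=0x5=5, data at stream[12..17]='e8a5u' -> body[4..9], body so far='g5yae8a5u'
Chunk 3: stream[19..20]='4' size=0x4=4, data at stream[22..26]='ieg5' -> body[9..13], body so far='g5yae8a5uieg5'
Chunk 4: stream[28..29]='0' size=0 (terminator). Final body='g5yae8a5uieg5' (13 bytes)
Body byte 8 at stream offset 16

Answer: 16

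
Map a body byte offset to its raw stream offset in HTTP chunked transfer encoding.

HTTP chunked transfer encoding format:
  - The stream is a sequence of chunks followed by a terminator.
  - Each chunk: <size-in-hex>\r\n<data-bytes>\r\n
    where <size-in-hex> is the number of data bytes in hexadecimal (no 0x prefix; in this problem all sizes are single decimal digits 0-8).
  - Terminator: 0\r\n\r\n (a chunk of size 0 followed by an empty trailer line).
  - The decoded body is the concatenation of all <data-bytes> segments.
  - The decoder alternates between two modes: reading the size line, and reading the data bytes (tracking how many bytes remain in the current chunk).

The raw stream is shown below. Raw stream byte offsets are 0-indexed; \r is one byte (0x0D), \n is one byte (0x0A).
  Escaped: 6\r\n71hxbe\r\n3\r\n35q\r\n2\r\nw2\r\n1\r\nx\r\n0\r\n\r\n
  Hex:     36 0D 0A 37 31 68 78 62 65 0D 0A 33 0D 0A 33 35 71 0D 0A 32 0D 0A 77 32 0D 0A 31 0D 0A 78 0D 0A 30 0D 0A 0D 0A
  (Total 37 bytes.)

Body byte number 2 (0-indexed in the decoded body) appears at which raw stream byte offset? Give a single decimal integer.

Chunk 1: stream[0..1]='6' size=0x6=6, data at stream[3..9]='71hxbe' -> body[0..6], body so far='71hxbe'
Chunk 2: stream[11..12]='3' size=0x3=3, data at stream[14..17]='35q' -> body[6..9], body so far='71hxbe35q'
Chunk 3: stream[19..20]='2' size=0x2=2, data at stream[22..24]='w2' -> body[9..11], body so far='71hxbe35qw2'
Chunk 4: stream[26..27]='1' size=0x1=1, data at stream[29..30]='x' -> body[11..12], body so far='71hxbe35qw2x'
Chunk 5: stream[32..33]='0' size=0 (terminator). Final body='71hxbe35qw2x' (12 bytes)
Body byte 2 at stream offset 5

Answer: 5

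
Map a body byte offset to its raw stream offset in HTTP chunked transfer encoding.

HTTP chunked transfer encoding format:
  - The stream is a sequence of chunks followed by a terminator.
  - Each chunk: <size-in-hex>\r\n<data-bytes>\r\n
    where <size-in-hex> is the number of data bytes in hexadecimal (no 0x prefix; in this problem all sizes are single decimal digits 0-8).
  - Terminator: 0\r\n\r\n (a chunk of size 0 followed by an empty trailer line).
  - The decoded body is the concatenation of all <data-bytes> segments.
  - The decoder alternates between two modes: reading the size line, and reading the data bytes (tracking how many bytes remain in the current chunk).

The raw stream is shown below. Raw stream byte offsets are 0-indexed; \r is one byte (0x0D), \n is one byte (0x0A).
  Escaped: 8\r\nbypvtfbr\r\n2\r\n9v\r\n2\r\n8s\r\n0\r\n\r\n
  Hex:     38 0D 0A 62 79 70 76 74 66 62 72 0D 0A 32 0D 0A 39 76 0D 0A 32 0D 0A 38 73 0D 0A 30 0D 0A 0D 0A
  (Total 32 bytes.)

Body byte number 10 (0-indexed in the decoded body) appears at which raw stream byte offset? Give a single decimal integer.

Chunk 1: stream[0..1]='8' size=0x8=8, data at stream[3..11]='bypvtfbr' -> body[0..8], body so far='bypvtfbr'
Chunk 2: stream[13..14]='2' size=0x2=2, data at stream[16..18]='9v' -> body[8..10], body so far='bypvtfbr9v'
Chunk 3: stream[20..21]='2' size=0x2=2, data at stream[23..25]='8s' -> body[10..12], body so far='bypvtfbr9v8s'
Chunk 4: stream[27..28]='0' size=0 (terminator). Final body='bypvtfbr9v8s' (12 bytes)
Body byte 10 at stream offset 23

Answer: 23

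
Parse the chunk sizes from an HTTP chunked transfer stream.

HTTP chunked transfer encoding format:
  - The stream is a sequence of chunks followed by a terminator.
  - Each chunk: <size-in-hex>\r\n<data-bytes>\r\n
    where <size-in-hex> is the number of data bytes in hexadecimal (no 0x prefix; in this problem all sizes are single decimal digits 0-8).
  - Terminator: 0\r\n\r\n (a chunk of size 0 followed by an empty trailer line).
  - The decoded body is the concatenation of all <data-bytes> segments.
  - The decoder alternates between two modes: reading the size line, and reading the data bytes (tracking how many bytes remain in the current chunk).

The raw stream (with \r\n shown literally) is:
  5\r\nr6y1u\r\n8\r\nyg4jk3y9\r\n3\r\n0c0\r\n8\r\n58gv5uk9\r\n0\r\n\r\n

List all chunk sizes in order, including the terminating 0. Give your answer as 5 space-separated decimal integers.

Answer: 5 8 3 8 0

Derivation:
Chunk 1: stream[0..1]='5' size=0x5=5, data at stream[3..8]='r6y1u' -> body[0..5], body so far='r6y1u'
Chunk 2: stream[10..11]='8' size=0x8=8, data at stream[13..21]='yg4jk3y9' -> body[5..13], body so far='r6y1uyg4jk3y9'
Chunk 3: stream[23..24]='3' size=0x3=3, data at stream[26..29]='0c0' -> body[13..16], body so far='r6y1uyg4jk3y90c0'
Chunk 4: stream[31..32]='8' size=0x8=8, data at stream[34..42]='58gv5uk9' -> body[16..24], body so far='r6y1uyg4jk3y90c058gv5uk9'
Chunk 5: stream[44..45]='0' size=0 (terminator). Final body='r6y1uyg4jk3y90c058gv5uk9' (24 bytes)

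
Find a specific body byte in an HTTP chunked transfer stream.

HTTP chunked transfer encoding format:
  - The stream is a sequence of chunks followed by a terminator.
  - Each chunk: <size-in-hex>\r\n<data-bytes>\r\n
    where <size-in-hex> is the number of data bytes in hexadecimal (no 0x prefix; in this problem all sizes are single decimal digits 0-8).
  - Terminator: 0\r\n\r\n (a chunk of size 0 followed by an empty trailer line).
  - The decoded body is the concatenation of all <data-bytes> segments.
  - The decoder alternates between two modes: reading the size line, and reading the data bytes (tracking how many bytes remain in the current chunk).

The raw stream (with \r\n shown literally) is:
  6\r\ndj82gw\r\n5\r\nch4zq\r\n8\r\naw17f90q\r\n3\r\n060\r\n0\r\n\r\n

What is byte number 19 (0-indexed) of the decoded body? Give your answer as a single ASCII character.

Answer: 0

Derivation:
Chunk 1: stream[0..1]='6' size=0x6=6, data at stream[3..9]='dj82gw' -> body[0..6], body so far='dj82gw'
Chunk 2: stream[11..12]='5' size=0x5=5, data at stream[14..19]='ch4zq' -> body[6..11], body so far='dj82gwch4zq'
Chunk 3: stream[21..22]='8' size=0x8=8, data at stream[24..32]='aw17f90q' -> body[11..19], body so far='dj82gwch4zqaw17f90q'
Chunk 4: stream[34..35]='3' size=0x3=3, data at stream[37..40]='060' -> body[19..22], body so far='dj82gwch4zqaw17f90q060'
Chunk 5: stream[42..43]='0' size=0 (terminator). Final body='dj82gwch4zqaw17f90q060' (22 bytes)
Body byte 19 = '0'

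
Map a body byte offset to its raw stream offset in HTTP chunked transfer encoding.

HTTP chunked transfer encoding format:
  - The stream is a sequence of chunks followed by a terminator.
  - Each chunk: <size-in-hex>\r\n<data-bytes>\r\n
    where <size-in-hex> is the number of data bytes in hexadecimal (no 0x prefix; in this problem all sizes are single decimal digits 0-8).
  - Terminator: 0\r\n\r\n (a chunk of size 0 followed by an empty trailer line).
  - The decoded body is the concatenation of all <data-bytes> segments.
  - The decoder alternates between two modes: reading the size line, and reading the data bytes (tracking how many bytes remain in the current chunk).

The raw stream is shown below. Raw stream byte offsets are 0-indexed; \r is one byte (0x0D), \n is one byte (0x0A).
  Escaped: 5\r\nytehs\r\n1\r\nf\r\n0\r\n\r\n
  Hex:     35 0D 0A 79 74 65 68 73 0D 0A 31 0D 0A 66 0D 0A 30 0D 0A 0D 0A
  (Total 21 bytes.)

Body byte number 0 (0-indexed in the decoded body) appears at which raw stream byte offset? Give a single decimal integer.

Chunk 1: stream[0..1]='5' size=0x5=5, data at stream[3..8]='ytehs' -> body[0..5], body so far='ytehs'
Chunk 2: stream[10..11]='1' size=0x1=1, data at stream[13..14]='f' -> body[5..6], body so far='ytehsf'
Chunk 3: stream[16..17]='0' size=0 (terminator). Final body='ytehsf' (6 bytes)
Body byte 0 at stream offset 3

Answer: 3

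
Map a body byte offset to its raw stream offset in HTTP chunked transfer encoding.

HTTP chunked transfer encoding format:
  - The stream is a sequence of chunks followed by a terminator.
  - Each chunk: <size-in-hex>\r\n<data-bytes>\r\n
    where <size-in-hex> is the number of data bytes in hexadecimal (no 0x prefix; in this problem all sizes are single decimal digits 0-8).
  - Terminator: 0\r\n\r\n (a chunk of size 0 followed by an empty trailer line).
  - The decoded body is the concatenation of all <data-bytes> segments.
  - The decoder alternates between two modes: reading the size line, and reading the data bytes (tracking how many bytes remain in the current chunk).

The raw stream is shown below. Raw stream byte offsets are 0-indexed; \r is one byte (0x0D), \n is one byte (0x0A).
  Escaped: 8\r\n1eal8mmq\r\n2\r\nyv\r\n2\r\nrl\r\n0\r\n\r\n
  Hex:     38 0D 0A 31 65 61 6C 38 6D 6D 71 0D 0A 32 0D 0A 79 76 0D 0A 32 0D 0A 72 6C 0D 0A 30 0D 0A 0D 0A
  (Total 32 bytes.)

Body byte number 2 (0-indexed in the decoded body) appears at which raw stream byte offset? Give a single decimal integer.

Answer: 5

Derivation:
Chunk 1: stream[0..1]='8' size=0x8=8, data at stream[3..11]='1eal8mmq' -> body[0..8], body so far='1eal8mmq'
Chunk 2: stream[13..14]='2' size=0x2=2, data at stream[16..18]='yv' -> body[8..10], body so far='1eal8mmqyv'
Chunk 3: stream[20..21]='2' size=0x2=2, data at stream[23..25]='rl' -> body[10..12], body so far='1eal8mmqyvrl'
Chunk 4: stream[27..28]='0' size=0 (terminator). Final body='1eal8mmqyvrl' (12 bytes)
Body byte 2 at stream offset 5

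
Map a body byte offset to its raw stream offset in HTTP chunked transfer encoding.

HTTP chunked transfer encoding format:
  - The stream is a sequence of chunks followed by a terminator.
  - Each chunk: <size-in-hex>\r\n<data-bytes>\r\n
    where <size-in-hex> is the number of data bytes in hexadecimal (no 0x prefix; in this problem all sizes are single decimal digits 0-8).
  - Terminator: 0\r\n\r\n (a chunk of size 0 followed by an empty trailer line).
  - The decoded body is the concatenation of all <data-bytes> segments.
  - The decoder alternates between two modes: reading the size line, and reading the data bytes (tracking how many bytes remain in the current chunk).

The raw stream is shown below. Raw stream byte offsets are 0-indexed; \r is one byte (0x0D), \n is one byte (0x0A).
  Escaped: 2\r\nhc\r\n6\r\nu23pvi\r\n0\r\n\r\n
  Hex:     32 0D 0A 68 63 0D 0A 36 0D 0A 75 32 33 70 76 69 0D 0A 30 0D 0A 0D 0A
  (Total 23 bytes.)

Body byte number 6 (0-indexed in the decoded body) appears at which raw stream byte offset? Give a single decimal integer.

Answer: 14

Derivation:
Chunk 1: stream[0..1]='2' size=0x2=2, data at stream[3..5]='hc' -> body[0..2], body so far='hc'
Chunk 2: stream[7..8]='6' size=0x6=6, data at stream[10..16]='u23pvi' -> body[2..8], body so far='hcu23pvi'
Chunk 3: stream[18..19]='0' size=0 (terminator). Final body='hcu23pvi' (8 bytes)
Body byte 6 at stream offset 14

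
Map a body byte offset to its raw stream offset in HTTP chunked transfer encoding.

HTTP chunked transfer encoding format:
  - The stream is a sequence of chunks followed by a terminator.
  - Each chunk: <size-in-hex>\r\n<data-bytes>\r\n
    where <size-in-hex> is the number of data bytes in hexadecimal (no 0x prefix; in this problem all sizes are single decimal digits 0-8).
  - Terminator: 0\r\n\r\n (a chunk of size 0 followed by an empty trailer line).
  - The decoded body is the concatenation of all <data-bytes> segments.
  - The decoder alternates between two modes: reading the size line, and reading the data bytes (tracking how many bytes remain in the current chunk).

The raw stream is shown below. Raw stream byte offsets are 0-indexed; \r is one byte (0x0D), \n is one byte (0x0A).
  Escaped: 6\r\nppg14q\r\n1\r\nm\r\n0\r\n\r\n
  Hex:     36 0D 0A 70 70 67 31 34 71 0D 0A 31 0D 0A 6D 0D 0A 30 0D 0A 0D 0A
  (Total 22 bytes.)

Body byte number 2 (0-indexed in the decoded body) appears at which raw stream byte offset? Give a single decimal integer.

Chunk 1: stream[0..1]='6' size=0x6=6, data at stream[3..9]='ppg14q' -> body[0..6], body so far='ppg14q'
Chunk 2: stream[11..12]='1' size=0x1=1, data at stream[14..15]='m' -> body[6..7], body so far='ppg14qm'
Chunk 3: stream[17..18]='0' size=0 (terminator). Final body='ppg14qm' (7 bytes)
Body byte 2 at stream offset 5

Answer: 5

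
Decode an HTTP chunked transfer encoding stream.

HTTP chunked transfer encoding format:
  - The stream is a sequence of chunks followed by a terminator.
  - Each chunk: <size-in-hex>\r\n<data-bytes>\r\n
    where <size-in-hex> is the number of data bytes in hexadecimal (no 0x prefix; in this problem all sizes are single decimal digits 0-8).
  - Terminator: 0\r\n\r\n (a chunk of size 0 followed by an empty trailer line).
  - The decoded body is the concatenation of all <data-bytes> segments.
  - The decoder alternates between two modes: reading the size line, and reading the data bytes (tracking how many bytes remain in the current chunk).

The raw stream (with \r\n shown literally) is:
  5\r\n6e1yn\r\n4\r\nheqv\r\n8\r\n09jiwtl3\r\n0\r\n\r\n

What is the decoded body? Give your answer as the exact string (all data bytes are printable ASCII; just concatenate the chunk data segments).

Chunk 1: stream[0..1]='5' size=0x5=5, data at stream[3..8]='6e1yn' -> body[0..5], body so far='6e1yn'
Chunk 2: stream[10..11]='4' size=0x4=4, data at stream[13..17]='heqv' -> body[5..9], body so far='6e1ynheqv'
Chunk 3: stream[19..20]='8' size=0x8=8, data at stream[22..30]='09jiwtl3' -> body[9..17], body so far='6e1ynheqv09jiwtl3'
Chunk 4: stream[32..33]='0' size=0 (terminator). Final body='6e1ynheqv09jiwtl3' (17 bytes)

Answer: 6e1ynheqv09jiwtl3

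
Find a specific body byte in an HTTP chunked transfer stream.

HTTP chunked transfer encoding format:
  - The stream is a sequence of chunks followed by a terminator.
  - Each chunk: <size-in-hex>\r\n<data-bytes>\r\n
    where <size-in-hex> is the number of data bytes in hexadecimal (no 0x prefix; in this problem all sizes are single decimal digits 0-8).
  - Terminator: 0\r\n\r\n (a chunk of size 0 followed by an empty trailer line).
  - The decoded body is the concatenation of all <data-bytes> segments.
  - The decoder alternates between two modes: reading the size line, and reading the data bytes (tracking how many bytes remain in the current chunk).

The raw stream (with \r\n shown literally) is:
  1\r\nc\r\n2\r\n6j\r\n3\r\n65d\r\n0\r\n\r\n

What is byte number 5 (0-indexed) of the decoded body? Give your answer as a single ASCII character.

Answer: d

Derivation:
Chunk 1: stream[0..1]='1' size=0x1=1, data at stream[3..4]='c' -> body[0..1], body so far='c'
Chunk 2: stream[6..7]='2' size=0x2=2, data at stream[9..11]='6j' -> body[1..3], body so far='c6j'
Chunk 3: stream[13..14]='3' size=0x3=3, data at stream[16..19]='65d' -> body[3..6], body so far='c6j65d'
Chunk 4: stream[21..22]='0' size=0 (terminator). Final body='c6j65d' (6 bytes)
Body byte 5 = 'd'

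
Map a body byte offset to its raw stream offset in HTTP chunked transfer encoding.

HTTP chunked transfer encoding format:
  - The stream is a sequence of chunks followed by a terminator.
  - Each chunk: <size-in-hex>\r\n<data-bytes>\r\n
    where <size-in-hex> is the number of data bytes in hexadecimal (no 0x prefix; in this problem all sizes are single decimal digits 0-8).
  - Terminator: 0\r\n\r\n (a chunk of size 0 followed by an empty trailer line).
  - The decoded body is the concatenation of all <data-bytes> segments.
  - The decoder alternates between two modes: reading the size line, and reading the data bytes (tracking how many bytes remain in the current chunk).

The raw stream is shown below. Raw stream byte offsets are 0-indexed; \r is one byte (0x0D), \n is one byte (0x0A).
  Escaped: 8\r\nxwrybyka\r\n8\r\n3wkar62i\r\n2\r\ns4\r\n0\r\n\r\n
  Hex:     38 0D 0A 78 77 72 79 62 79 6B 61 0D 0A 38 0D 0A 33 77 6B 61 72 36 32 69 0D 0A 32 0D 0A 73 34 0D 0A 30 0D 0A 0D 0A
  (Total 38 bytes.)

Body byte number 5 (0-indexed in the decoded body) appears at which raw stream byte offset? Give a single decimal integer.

Answer: 8

Derivation:
Chunk 1: stream[0..1]='8' size=0x8=8, data at stream[3..11]='xwrybyka' -> body[0..8], body so far='xwrybyka'
Chunk 2: stream[13..14]='8' size=0x8=8, data at stream[16..24]='3wkar62i' -> body[8..16], body so far='xwrybyka3wkar62i'
Chunk 3: stream[26..27]='2' size=0x2=2, data at stream[29..31]='s4' -> body[16..18], body so far='xwrybyka3wkar62is4'
Chunk 4: stream[33..34]='0' size=0 (terminator). Final body='xwrybyka3wkar62is4' (18 bytes)
Body byte 5 at stream offset 8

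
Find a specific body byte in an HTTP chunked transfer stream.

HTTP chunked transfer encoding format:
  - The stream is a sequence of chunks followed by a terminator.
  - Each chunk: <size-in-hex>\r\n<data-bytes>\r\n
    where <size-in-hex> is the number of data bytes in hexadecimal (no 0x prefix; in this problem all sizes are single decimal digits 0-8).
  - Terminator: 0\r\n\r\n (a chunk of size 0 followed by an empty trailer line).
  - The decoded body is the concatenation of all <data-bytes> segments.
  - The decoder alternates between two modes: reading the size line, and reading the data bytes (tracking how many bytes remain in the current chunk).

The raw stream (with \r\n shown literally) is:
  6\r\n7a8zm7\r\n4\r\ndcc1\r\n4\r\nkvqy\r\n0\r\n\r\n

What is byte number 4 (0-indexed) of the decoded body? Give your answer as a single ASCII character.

Answer: m

Derivation:
Chunk 1: stream[0..1]='6' size=0x6=6, data at stream[3..9]='7a8zm7' -> body[0..6], body so far='7a8zm7'
Chunk 2: stream[11..12]='4' size=0x4=4, data at stream[14..18]='dcc1' -> body[6..10], body so far='7a8zm7dcc1'
Chunk 3: stream[20..21]='4' size=0x4=4, data at stream[23..27]='kvqy' -> body[10..14], body so far='7a8zm7dcc1kvqy'
Chunk 4: stream[29..30]='0' size=0 (terminator). Final body='7a8zm7dcc1kvqy' (14 bytes)
Body byte 4 = 'm'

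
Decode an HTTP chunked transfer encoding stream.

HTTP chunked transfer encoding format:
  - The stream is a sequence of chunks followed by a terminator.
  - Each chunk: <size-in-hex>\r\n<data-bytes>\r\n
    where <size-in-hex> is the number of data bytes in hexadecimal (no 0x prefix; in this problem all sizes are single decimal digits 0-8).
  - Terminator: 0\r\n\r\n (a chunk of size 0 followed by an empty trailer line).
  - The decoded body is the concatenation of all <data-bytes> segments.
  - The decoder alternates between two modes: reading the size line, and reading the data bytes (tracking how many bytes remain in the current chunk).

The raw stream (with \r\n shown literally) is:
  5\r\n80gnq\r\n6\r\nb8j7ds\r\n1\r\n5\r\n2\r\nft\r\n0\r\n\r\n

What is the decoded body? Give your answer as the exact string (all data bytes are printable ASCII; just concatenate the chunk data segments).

Chunk 1: stream[0..1]='5' size=0x5=5, data at stream[3..8]='80gnq' -> body[0..5], body so far='80gnq'
Chunk 2: stream[10..11]='6' size=0x6=6, data at stream[13..19]='b8j7ds' -> body[5..11], body so far='80gnqb8j7ds'
Chunk 3: stream[21..22]='1' size=0x1=1, data at stream[24..25]='5' -> body[11..12], body so far='80gnqb8j7ds5'
Chunk 4: stream[27..28]='2' size=0x2=2, data at stream[30..32]='ft' -> body[12..14], body so far='80gnqb8j7ds5ft'
Chunk 5: stream[34..35]='0' size=0 (terminator). Final body='80gnqb8j7ds5ft' (14 bytes)

Answer: 80gnqb8j7ds5ft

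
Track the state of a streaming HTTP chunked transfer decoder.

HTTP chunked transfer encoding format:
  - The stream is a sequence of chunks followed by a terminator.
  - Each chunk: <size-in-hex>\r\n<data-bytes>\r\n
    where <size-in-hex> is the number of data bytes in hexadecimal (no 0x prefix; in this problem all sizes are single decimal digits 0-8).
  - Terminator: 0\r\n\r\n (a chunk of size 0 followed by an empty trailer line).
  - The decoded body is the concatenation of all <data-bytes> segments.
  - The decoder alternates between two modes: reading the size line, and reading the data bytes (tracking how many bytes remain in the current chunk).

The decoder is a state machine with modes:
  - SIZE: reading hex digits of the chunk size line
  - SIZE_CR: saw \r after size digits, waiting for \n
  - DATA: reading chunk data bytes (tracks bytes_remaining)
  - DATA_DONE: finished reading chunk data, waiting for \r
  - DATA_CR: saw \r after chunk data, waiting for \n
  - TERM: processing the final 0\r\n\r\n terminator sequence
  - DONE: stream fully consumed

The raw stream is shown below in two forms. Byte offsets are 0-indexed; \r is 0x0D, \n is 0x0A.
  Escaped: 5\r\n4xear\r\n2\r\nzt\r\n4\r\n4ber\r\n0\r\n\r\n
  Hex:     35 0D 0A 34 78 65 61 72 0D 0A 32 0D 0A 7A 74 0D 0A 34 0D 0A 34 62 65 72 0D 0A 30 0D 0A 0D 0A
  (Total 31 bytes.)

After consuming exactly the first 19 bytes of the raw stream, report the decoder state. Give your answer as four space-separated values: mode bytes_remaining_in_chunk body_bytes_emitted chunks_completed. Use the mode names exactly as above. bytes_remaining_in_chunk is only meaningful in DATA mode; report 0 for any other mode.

Byte 0 = '5': mode=SIZE remaining=0 emitted=0 chunks_done=0
Byte 1 = 0x0D: mode=SIZE_CR remaining=0 emitted=0 chunks_done=0
Byte 2 = 0x0A: mode=DATA remaining=5 emitted=0 chunks_done=0
Byte 3 = '4': mode=DATA remaining=4 emitted=1 chunks_done=0
Byte 4 = 'x': mode=DATA remaining=3 emitted=2 chunks_done=0
Byte 5 = 'e': mode=DATA remaining=2 emitted=3 chunks_done=0
Byte 6 = 'a': mode=DATA remaining=1 emitted=4 chunks_done=0
Byte 7 = 'r': mode=DATA_DONE remaining=0 emitted=5 chunks_done=0
Byte 8 = 0x0D: mode=DATA_CR remaining=0 emitted=5 chunks_done=0
Byte 9 = 0x0A: mode=SIZE remaining=0 emitted=5 chunks_done=1
Byte 10 = '2': mode=SIZE remaining=0 emitted=5 chunks_done=1
Byte 11 = 0x0D: mode=SIZE_CR remaining=0 emitted=5 chunks_done=1
Byte 12 = 0x0A: mode=DATA remaining=2 emitted=5 chunks_done=1
Byte 13 = 'z': mode=DATA remaining=1 emitted=6 chunks_done=1
Byte 14 = 't': mode=DATA_DONE remaining=0 emitted=7 chunks_done=1
Byte 15 = 0x0D: mode=DATA_CR remaining=0 emitted=7 chunks_done=1
Byte 16 = 0x0A: mode=SIZE remaining=0 emitted=7 chunks_done=2
Byte 17 = '4': mode=SIZE remaining=0 emitted=7 chunks_done=2
Byte 18 = 0x0D: mode=SIZE_CR remaining=0 emitted=7 chunks_done=2

Answer: SIZE_CR 0 7 2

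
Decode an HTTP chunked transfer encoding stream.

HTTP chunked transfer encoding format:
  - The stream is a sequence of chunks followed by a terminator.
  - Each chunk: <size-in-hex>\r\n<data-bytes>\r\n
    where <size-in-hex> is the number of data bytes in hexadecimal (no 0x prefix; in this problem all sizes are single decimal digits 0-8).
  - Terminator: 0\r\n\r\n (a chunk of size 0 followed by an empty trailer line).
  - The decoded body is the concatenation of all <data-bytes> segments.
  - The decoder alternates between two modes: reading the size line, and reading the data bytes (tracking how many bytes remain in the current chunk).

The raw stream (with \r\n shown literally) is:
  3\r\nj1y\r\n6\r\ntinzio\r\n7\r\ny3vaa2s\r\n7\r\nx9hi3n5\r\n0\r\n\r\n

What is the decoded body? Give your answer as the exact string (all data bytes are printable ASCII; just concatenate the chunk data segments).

Chunk 1: stream[0..1]='3' size=0x3=3, data at stream[3..6]='j1y' -> body[0..3], body so far='j1y'
Chunk 2: stream[8..9]='6' size=0x6=6, data at stream[11..17]='tinzio' -> body[3..9], body so far='j1ytinzio'
Chunk 3: stream[19..20]='7' size=0x7=7, data at stream[22..29]='y3vaa2s' -> body[9..16], body so far='j1ytinzioy3vaa2s'
Chunk 4: stream[31..32]='7' size=0x7=7, data at stream[34..41]='x9hi3n5' -> body[16..23], body so far='j1ytinzioy3vaa2sx9hi3n5'
Chunk 5: stream[43..44]='0' size=0 (terminator). Final body='j1ytinzioy3vaa2sx9hi3n5' (23 bytes)

Answer: j1ytinzioy3vaa2sx9hi3n5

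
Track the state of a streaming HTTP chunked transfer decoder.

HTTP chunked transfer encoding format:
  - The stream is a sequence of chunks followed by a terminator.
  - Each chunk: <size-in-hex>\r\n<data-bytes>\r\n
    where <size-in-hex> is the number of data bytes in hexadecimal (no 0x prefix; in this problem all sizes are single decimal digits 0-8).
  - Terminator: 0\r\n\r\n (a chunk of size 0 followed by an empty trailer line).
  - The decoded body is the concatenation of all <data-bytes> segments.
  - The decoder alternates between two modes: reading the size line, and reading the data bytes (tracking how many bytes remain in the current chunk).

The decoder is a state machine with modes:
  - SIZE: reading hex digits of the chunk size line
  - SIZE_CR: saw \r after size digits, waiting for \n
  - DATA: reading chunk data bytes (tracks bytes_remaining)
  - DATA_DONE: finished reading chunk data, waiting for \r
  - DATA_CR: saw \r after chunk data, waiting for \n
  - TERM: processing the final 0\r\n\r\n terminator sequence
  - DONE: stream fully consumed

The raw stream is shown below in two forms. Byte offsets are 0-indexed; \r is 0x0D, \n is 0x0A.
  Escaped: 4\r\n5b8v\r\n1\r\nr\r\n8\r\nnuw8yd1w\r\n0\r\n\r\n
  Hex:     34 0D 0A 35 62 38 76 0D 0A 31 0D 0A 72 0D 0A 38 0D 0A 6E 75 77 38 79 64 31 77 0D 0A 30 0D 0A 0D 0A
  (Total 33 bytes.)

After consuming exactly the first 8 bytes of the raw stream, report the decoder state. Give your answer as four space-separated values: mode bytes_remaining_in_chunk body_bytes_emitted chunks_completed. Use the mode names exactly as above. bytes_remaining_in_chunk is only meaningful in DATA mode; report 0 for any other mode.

Answer: DATA_CR 0 4 0

Derivation:
Byte 0 = '4': mode=SIZE remaining=0 emitted=0 chunks_done=0
Byte 1 = 0x0D: mode=SIZE_CR remaining=0 emitted=0 chunks_done=0
Byte 2 = 0x0A: mode=DATA remaining=4 emitted=0 chunks_done=0
Byte 3 = '5': mode=DATA remaining=3 emitted=1 chunks_done=0
Byte 4 = 'b': mode=DATA remaining=2 emitted=2 chunks_done=0
Byte 5 = '8': mode=DATA remaining=1 emitted=3 chunks_done=0
Byte 6 = 'v': mode=DATA_DONE remaining=0 emitted=4 chunks_done=0
Byte 7 = 0x0D: mode=DATA_CR remaining=0 emitted=4 chunks_done=0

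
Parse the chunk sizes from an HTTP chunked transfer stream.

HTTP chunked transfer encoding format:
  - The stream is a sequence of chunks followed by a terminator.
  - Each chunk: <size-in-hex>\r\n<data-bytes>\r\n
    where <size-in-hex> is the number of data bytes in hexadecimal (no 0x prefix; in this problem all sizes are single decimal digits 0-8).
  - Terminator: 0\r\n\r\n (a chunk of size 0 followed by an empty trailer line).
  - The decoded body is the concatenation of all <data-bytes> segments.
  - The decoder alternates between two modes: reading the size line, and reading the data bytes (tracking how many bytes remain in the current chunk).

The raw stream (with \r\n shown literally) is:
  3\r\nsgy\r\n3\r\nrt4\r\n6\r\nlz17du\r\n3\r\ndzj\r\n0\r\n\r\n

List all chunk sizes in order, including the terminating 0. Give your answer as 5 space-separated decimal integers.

Answer: 3 3 6 3 0

Derivation:
Chunk 1: stream[0..1]='3' size=0x3=3, data at stream[3..6]='sgy' -> body[0..3], body so far='sgy'
Chunk 2: stream[8..9]='3' size=0x3=3, data at stream[11..14]='rt4' -> body[3..6], body so far='sgyrt4'
Chunk 3: stream[16..17]='6' size=0x6=6, data at stream[19..25]='lz17du' -> body[6..12], body so far='sgyrt4lz17du'
Chunk 4: stream[27..28]='3' size=0x3=3, data at stream[30..33]='dzj' -> body[12..15], body so far='sgyrt4lz17dudzj'
Chunk 5: stream[35..36]='0' size=0 (terminator). Final body='sgyrt4lz17dudzj' (15 bytes)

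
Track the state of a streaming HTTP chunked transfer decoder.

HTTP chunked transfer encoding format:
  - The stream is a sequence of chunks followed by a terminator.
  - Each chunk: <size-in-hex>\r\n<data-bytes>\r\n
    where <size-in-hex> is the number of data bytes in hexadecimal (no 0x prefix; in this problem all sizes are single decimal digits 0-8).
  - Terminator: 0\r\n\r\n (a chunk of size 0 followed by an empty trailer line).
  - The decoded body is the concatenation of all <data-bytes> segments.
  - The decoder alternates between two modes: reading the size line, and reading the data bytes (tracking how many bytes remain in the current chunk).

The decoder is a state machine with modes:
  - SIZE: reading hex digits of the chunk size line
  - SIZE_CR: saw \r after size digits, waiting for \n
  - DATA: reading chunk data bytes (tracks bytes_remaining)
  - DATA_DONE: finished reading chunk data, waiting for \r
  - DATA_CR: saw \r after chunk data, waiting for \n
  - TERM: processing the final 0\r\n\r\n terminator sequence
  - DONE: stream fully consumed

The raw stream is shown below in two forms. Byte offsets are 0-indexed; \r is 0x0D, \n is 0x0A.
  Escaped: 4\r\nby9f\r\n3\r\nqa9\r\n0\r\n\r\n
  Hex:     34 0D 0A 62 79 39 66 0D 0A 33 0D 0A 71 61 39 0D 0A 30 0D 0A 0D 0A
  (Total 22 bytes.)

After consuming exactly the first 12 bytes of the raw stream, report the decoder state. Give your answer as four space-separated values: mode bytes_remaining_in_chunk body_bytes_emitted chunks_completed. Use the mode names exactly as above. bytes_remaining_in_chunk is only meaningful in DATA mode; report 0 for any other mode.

Answer: DATA 3 4 1

Derivation:
Byte 0 = '4': mode=SIZE remaining=0 emitted=0 chunks_done=0
Byte 1 = 0x0D: mode=SIZE_CR remaining=0 emitted=0 chunks_done=0
Byte 2 = 0x0A: mode=DATA remaining=4 emitted=0 chunks_done=0
Byte 3 = 'b': mode=DATA remaining=3 emitted=1 chunks_done=0
Byte 4 = 'y': mode=DATA remaining=2 emitted=2 chunks_done=0
Byte 5 = '9': mode=DATA remaining=1 emitted=3 chunks_done=0
Byte 6 = 'f': mode=DATA_DONE remaining=0 emitted=4 chunks_done=0
Byte 7 = 0x0D: mode=DATA_CR remaining=0 emitted=4 chunks_done=0
Byte 8 = 0x0A: mode=SIZE remaining=0 emitted=4 chunks_done=1
Byte 9 = '3': mode=SIZE remaining=0 emitted=4 chunks_done=1
Byte 10 = 0x0D: mode=SIZE_CR remaining=0 emitted=4 chunks_done=1
Byte 11 = 0x0A: mode=DATA remaining=3 emitted=4 chunks_done=1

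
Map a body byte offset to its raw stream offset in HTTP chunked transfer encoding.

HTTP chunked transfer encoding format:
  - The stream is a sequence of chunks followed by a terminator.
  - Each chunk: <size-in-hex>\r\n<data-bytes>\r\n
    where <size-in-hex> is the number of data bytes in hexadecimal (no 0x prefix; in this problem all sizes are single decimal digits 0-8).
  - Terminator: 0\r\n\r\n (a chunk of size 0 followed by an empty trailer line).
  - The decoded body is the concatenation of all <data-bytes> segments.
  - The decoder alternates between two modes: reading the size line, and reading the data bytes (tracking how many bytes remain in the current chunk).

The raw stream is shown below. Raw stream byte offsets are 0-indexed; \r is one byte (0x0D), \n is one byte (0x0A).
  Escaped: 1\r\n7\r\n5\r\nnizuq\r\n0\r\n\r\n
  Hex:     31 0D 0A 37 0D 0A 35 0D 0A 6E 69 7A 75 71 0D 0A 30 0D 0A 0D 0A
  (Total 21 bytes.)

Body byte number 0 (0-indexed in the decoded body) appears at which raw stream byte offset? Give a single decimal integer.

Chunk 1: stream[0..1]='1' size=0x1=1, data at stream[3..4]='7' -> body[0..1], body so far='7'
Chunk 2: stream[6..7]='5' size=0x5=5, data at stream[9..14]='nizuq' -> body[1..6], body so far='7nizuq'
Chunk 3: stream[16..17]='0' size=0 (terminator). Final body='7nizuq' (6 bytes)
Body byte 0 at stream offset 3

Answer: 3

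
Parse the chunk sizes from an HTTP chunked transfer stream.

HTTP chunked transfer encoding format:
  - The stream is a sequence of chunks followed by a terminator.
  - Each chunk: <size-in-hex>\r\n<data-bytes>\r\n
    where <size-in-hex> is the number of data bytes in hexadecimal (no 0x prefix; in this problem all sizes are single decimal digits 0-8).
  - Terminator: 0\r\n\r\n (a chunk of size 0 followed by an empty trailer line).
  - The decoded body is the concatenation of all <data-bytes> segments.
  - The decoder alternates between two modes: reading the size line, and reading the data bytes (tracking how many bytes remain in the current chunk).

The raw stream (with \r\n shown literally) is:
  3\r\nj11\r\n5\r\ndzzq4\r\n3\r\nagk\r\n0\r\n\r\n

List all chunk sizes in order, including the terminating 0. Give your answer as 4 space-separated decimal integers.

Chunk 1: stream[0..1]='3' size=0x3=3, data at stream[3..6]='j11' -> body[0..3], body so far='j11'
Chunk 2: stream[8..9]='5' size=0x5=5, data at stream[11..16]='dzzq4' -> body[3..8], body so far='j11dzzq4'
Chunk 3: stream[18..19]='3' size=0x3=3, data at stream[21..24]='agk' -> body[8..11], body so far='j11dzzq4agk'
Chunk 4: stream[26..27]='0' size=0 (terminator). Final body='j11dzzq4agk' (11 bytes)

Answer: 3 5 3 0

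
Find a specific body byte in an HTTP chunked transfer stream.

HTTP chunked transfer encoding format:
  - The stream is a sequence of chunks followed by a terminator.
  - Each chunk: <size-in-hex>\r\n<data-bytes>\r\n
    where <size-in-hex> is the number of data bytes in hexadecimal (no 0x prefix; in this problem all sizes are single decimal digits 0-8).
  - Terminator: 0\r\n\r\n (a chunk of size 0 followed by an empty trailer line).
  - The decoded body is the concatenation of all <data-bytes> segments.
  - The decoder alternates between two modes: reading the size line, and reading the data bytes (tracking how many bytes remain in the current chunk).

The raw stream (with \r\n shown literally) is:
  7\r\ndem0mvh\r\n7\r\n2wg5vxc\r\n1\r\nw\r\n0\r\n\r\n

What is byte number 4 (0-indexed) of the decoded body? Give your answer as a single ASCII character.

Answer: m

Derivation:
Chunk 1: stream[0..1]='7' size=0x7=7, data at stream[3..10]='dem0mvh' -> body[0..7], body so far='dem0mvh'
Chunk 2: stream[12..13]='7' size=0x7=7, data at stream[15..22]='2wg5vxc' -> body[7..14], body so far='dem0mvh2wg5vxc'
Chunk 3: stream[24..25]='1' size=0x1=1, data at stream[27..28]='w' -> body[14..15], body so far='dem0mvh2wg5vxcw'
Chunk 4: stream[30..31]='0' size=0 (terminator). Final body='dem0mvh2wg5vxcw' (15 bytes)
Body byte 4 = 'm'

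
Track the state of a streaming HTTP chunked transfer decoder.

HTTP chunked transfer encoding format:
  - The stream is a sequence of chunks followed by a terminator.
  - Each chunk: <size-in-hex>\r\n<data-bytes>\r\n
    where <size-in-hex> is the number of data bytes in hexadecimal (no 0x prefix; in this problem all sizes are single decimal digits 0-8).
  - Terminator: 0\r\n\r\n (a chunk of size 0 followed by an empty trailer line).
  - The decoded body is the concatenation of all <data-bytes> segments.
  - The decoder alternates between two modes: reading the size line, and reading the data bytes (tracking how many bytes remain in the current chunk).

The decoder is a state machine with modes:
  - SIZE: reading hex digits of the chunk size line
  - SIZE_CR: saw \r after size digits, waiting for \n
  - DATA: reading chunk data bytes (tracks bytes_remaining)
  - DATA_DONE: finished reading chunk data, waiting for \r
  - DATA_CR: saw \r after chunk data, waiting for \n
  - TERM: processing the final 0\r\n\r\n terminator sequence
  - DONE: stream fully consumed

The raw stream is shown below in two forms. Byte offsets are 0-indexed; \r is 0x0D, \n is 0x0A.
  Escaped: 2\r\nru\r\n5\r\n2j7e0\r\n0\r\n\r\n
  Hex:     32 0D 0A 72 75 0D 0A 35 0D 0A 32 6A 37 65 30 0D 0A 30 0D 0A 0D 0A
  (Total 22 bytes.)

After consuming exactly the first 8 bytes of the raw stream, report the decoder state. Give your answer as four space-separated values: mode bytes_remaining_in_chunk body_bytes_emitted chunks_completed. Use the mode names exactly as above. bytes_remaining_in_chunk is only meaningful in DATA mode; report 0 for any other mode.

Answer: SIZE 0 2 1

Derivation:
Byte 0 = '2': mode=SIZE remaining=0 emitted=0 chunks_done=0
Byte 1 = 0x0D: mode=SIZE_CR remaining=0 emitted=0 chunks_done=0
Byte 2 = 0x0A: mode=DATA remaining=2 emitted=0 chunks_done=0
Byte 3 = 'r': mode=DATA remaining=1 emitted=1 chunks_done=0
Byte 4 = 'u': mode=DATA_DONE remaining=0 emitted=2 chunks_done=0
Byte 5 = 0x0D: mode=DATA_CR remaining=0 emitted=2 chunks_done=0
Byte 6 = 0x0A: mode=SIZE remaining=0 emitted=2 chunks_done=1
Byte 7 = '5': mode=SIZE remaining=0 emitted=2 chunks_done=1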